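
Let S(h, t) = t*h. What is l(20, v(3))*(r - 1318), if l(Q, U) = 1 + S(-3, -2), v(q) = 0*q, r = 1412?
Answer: 658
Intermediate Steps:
v(q) = 0
S(h, t) = h*t
l(Q, U) = 7 (l(Q, U) = 1 - 3*(-2) = 1 + 6 = 7)
l(20, v(3))*(r - 1318) = 7*(1412 - 1318) = 7*94 = 658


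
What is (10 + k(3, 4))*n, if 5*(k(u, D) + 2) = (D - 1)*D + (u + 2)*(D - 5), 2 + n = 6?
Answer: 188/5 ≈ 37.600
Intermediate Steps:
n = 4 (n = -2 + 6 = 4)
k(u, D) = -2 + D*(-1 + D)/5 + (-5 + D)*(2 + u)/5 (k(u, D) = -2 + ((D - 1)*D + (u + 2)*(D - 5))/5 = -2 + ((-1 + D)*D + (2 + u)*(-5 + D))/5 = -2 + (D*(-1 + D) + (-5 + D)*(2 + u))/5 = -2 + (D*(-1 + D)/5 + (-5 + D)*(2 + u)/5) = -2 + D*(-1 + D)/5 + (-5 + D)*(2 + u)/5)
(10 + k(3, 4))*n = (10 + (-4 - 1*3 + (⅕)*4 + (⅕)*4² + (⅕)*4*3))*4 = (10 + (-4 - 3 + ⅘ + (⅕)*16 + 12/5))*4 = (10 + (-4 - 3 + ⅘ + 16/5 + 12/5))*4 = (10 - ⅗)*4 = (47/5)*4 = 188/5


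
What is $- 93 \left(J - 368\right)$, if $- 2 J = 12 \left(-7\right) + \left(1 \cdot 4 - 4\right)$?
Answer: $30318$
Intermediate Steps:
$J = 42$ ($J = - \frac{12 \left(-7\right) + \left(1 \cdot 4 - 4\right)}{2} = - \frac{-84 + \left(4 - 4\right)}{2} = - \frac{-84 + 0}{2} = \left(- \frac{1}{2}\right) \left(-84\right) = 42$)
$- 93 \left(J - 368\right) = - 93 \left(42 - 368\right) = \left(-93\right) \left(-326\right) = 30318$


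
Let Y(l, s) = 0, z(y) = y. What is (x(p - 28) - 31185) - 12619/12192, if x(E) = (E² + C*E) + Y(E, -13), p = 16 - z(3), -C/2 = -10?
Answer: -381134539/12192 ≈ -31261.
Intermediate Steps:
C = 20 (C = -2*(-10) = 20)
p = 13 (p = 16 - 1*3 = 16 - 3 = 13)
x(E) = E² + 20*E (x(E) = (E² + 20*E) + 0 = E² + 20*E)
(x(p - 28) - 31185) - 12619/12192 = ((13 - 28)*(20 + (13 - 28)) - 31185) - 12619/12192 = (-15*(20 - 15) - 31185) - 12619*1/12192 = (-15*5 - 31185) - 12619/12192 = (-75 - 31185) - 12619/12192 = -31260 - 12619/12192 = -381134539/12192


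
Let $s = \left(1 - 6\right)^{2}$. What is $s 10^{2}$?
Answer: $2500$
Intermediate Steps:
$s = 25$ ($s = \left(1 - 6\right)^{2} = \left(-5\right)^{2} = 25$)
$s 10^{2} = 25 \cdot 10^{2} = 25 \cdot 100 = 2500$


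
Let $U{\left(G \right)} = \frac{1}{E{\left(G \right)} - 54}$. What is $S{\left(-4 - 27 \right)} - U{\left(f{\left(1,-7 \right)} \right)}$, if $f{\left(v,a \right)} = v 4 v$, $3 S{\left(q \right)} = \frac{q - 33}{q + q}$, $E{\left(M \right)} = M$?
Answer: $\frac{1693}{4650} \approx 0.36409$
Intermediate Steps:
$S{\left(q \right)} = \frac{-33 + q}{6 q}$ ($S{\left(q \right)} = \frac{\left(q - 33\right) \frac{1}{q + q}}{3} = \frac{\left(-33 + q\right) \frac{1}{2 q}}{3} = \frac{\frac{1}{2} \frac{1}{q} \left(-33 + q\right)}{3} = \frac{-33 + q}{6 q}$)
$f{\left(v,a \right)} = 4 v^{2}$ ($f{\left(v,a \right)} = 4 v v = 4 v^{2}$)
$U{\left(G \right)} = \frac{1}{-54 + G}$ ($U{\left(G \right)} = \frac{1}{G - 54} = \frac{1}{-54 + G}$)
$S{\left(-4 - 27 \right)} - U{\left(f{\left(1,-7 \right)} \right)} = \frac{-33 - 31}{6 \left(-4 - 27\right)} - \frac{1}{-54 + 4 \cdot 1^{2}} = \frac{-33 - 31}{6 \left(-4 - 27\right)} - \frac{1}{-54 + 4 \cdot 1} = \frac{-33 - 31}{6 \left(-31\right)} - \frac{1}{-54 + 4} = \frac{1}{6} \left(- \frac{1}{31}\right) \left(-64\right) - \frac{1}{-50} = \frac{32}{93} - - \frac{1}{50} = \frac{32}{93} + \frac{1}{50} = \frac{1693}{4650}$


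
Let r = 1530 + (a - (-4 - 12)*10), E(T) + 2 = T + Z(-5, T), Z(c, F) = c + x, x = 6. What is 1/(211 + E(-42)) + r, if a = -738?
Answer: 159937/168 ≈ 952.01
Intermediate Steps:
Z(c, F) = 6 + c (Z(c, F) = c + 6 = 6 + c)
E(T) = -1 + T (E(T) = -2 + (T + (6 - 5)) = -2 + (T + 1) = -2 + (1 + T) = -1 + T)
r = 952 (r = 1530 + (-738 - (-4 - 12)*10) = 1530 + (-738 - (-16)*10) = 1530 + (-738 - 1*(-160)) = 1530 + (-738 + 160) = 1530 - 578 = 952)
1/(211 + E(-42)) + r = 1/(211 + (-1 - 42)) + 952 = 1/(211 - 43) + 952 = 1/168 + 952 = 159937/168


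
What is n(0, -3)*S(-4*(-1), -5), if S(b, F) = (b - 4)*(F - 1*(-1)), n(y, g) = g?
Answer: 0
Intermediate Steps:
S(b, F) = (1 + F)*(-4 + b) (S(b, F) = (-4 + b)*(F + 1) = (-4 + b)*(1 + F) = (1 + F)*(-4 + b))
n(0, -3)*S(-4*(-1), -5) = -3*(-4 - 4*(-1) - 4*(-5) - (-20)*(-1)) = -3*(-4 + 4 + 20 - 5*4) = -3*(-4 + 4 + 20 - 20) = -3*0 = 0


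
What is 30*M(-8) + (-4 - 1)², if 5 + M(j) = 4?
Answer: -5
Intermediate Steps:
M(j) = -1 (M(j) = -5 + 4 = -1)
30*M(-8) + (-4 - 1)² = 30*(-1) + (-4 - 1)² = -30 + (-5)² = -30 + 25 = -5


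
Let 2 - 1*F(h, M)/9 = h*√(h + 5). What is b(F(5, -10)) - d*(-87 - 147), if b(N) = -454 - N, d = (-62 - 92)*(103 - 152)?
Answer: 1765292 + 45*√10 ≈ 1.7654e+6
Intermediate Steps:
d = 7546 (d = -154*(-49) = 7546)
F(h, M) = 18 - 9*h*√(5 + h) (F(h, M) = 18 - 9*h*√(h + 5) = 18 - 9*h*√(5 + h))
b(F(5, -10)) - d*(-87 - 147) = (-454 - (18 - 9*5*√(5 + 5))) - 7546*(-87 - 147) = (-454 - (18 - 9*5*√10)) - 7546*(-234) = (-454 - (18 - 45*√10)) - 1*(-1765764) = (-454 + (-18 + 45*√10)) + 1765764 = (-472 + 45*√10) + 1765764 = 1765292 + 45*√10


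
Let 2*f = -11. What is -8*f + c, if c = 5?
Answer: 49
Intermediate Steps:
f = -11/2 (f = (½)*(-11) = -11/2 ≈ -5.5000)
-8*f + c = -8*(-11/2) + 5 = 44 + 5 = 49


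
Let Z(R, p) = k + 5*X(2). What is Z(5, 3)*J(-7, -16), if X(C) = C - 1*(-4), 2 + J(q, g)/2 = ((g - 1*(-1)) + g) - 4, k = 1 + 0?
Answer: -2294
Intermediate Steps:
k = 1
J(q, g) = -10 + 4*g (J(q, g) = -4 + 2*(((g - 1*(-1)) + g) - 4) = -4 + 2*(((g + 1) + g) - 4) = -4 + 2*(((1 + g) + g) - 4) = -4 + 2*((1 + 2*g) - 4) = -4 + 2*(-3 + 2*g) = -4 + (-6 + 4*g) = -10 + 4*g)
X(C) = 4 + C (X(C) = C + 4 = 4 + C)
Z(R, p) = 31 (Z(R, p) = 1 + 5*(4 + 2) = 1 + 5*6 = 1 + 30 = 31)
Z(5, 3)*J(-7, -16) = 31*(-10 + 4*(-16)) = 31*(-10 - 64) = 31*(-74) = -2294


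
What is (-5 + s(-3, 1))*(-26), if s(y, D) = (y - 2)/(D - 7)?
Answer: 325/3 ≈ 108.33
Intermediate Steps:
s(y, D) = (-2 + y)/(-7 + D)
(-5 + s(-3, 1))*(-26) = (-5 + (-2 - 3)/(-7 + 1))*(-26) = (-5 - 5/(-6))*(-26) = (-5 - 1/6*(-5))*(-26) = (-5 + 5/6)*(-26) = -25/6*(-26) = 325/3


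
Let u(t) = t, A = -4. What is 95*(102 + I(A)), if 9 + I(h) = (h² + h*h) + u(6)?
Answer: 12445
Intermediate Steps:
I(h) = -3 + 2*h² (I(h) = -9 + ((h² + h*h) + 6) = -9 + ((h² + h²) + 6) = -9 + (2*h² + 6) = -9 + (6 + 2*h²) = -3 + 2*h²)
95*(102 + I(A)) = 95*(102 + (-3 + 2*(-4)²)) = 95*(102 + (-3 + 2*16)) = 95*(102 + (-3 + 32)) = 95*(102 + 29) = 95*131 = 12445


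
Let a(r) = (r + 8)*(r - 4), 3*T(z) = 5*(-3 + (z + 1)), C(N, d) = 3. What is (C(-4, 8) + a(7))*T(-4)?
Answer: -480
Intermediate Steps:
T(z) = -10/3 + 5*z/3 (T(z) = (5*(-3 + (z + 1)))/3 = (5*(-3 + (1 + z)))/3 = (5*(-2 + z))/3 = (-10 + 5*z)/3 = -10/3 + 5*z/3)
a(r) = (-4 + r)*(8 + r) (a(r) = (8 + r)*(-4 + r) = (-4 + r)*(8 + r))
(C(-4, 8) + a(7))*T(-4) = (3 + (-32 + 7² + 4*7))*(-10/3 + (5/3)*(-4)) = (3 + (-32 + 49 + 28))*(-10/3 - 20/3) = (3 + 45)*(-10) = 48*(-10) = -480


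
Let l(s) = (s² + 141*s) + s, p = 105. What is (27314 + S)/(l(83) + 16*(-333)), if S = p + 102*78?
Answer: 35375/13347 ≈ 2.6504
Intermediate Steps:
S = 8061 (S = 105 + 102*78 = 105 + 7956 = 8061)
l(s) = s² + 142*s
(27314 + S)/(l(83) + 16*(-333)) = (27314 + 8061)/(83*(142 + 83) + 16*(-333)) = 35375/(83*225 - 5328) = 35375/(18675 - 5328) = 35375/13347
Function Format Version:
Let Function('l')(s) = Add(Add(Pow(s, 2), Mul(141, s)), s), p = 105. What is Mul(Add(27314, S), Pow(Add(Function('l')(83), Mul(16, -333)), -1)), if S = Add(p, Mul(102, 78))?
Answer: Rational(35375, 13347) ≈ 2.6504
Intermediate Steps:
S = 8061 (S = Add(105, Mul(102, 78)) = Add(105, 7956) = 8061)
Function('l')(s) = Add(Pow(s, 2), Mul(142, s))
Mul(Add(27314, S), Pow(Add(Function('l')(83), Mul(16, -333)), -1)) = Mul(Add(27314, 8061), Pow(Add(Mul(83, Add(142, 83)), Mul(16, -333)), -1)) = Mul(35375, Pow(Add(Mul(83, 225), -5328), -1)) = Mul(35375, Pow(Add(18675, -5328), -1)) = Mul(35375, Pow(13347, -1)) = Mul(35375, Rational(1, 13347)) = Rational(35375, 13347)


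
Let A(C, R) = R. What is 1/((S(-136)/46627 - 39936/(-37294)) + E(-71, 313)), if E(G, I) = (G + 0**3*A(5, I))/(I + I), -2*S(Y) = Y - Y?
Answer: 11673022/11176031 ≈ 1.0445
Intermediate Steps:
S(Y) = 0 (S(Y) = -(Y - Y)/2 = -1/2*0 = 0)
E(G, I) = G/(2*I) (E(G, I) = (G + 0**3*I)/(I + I) = (G + 0*I)/((2*I)) = (G + 0)*(1/(2*I)) = G*(1/(2*I)) = G/(2*I))
1/((S(-136)/46627 - 39936/(-37294)) + E(-71, 313)) = 1/((0/46627 - 39936/(-37294)) + (1/2)*(-71)/313) = 1/((0*(1/46627) - 39936*(-1/37294)) + (1/2)*(-71)*(1/313)) = 1/((0 + 19968/18647) - 71/626) = 1/(19968/18647 - 71/626) = 1/(11176031/11673022) = 11673022/11176031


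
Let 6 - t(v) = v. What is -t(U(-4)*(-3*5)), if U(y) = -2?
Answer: 24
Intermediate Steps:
t(v) = 6 - v
-t(U(-4)*(-3*5)) = -(6 - (-2)*(-3*5)) = -(6 - (-2)*(-15)) = -(6 - 1*30) = -(6 - 30) = -1*(-24) = 24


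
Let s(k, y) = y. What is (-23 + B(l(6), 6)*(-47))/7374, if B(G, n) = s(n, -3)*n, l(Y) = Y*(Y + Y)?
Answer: 823/7374 ≈ 0.11161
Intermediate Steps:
l(Y) = 2*Y**2 (l(Y) = Y*(2*Y) = 2*Y**2)
B(G, n) = -3*n
(-23 + B(l(6), 6)*(-47))/7374 = (-23 - 3*6*(-47))/7374 = (-23 - 18*(-47))*(1/7374) = (-23 + 846)*(1/7374) = 823*(1/7374) = 823/7374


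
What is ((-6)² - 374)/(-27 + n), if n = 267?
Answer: -169/120 ≈ -1.4083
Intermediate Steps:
((-6)² - 374)/(-27 + n) = ((-6)² - 374)/(-27 + 267) = (36 - 374)/240 = -338*1/240 = -169/120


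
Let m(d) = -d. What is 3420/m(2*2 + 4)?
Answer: -855/2 ≈ -427.50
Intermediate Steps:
3420/m(2*2 + 4) = 3420/((-(2*2 + 4))) = 3420/((-(4 + 4))) = 3420/((-1*8)) = 3420/(-8) = 3420*(-1/8) = -855/2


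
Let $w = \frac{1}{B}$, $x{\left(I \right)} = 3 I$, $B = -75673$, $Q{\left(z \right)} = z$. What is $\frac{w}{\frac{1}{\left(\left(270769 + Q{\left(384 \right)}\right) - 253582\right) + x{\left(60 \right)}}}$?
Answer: $- \frac{17751}{75673} \approx -0.23458$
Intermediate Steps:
$w = - \frac{1}{75673}$ ($w = \frac{1}{-75673} = - \frac{1}{75673} \approx -1.3215 \cdot 10^{-5}$)
$\frac{w}{\frac{1}{\left(\left(270769 + Q{\left(384 \right)}\right) - 253582\right) + x{\left(60 \right)}}} = - \frac{1}{75673 \frac{1}{\left(\left(270769 + 384\right) - 253582\right) + 3 \cdot 60}} = - \frac{1}{75673 \frac{1}{\left(271153 - 253582\right) + 180}} = - \frac{1}{75673 \frac{1}{17571 + 180}} = - \frac{1}{75673 \cdot \frac{1}{17751}} = - \frac{\frac{1}{\frac{1}{17751}}}{75673} = \left(- \frac{1}{75673}\right) 17751 = - \frac{17751}{75673}$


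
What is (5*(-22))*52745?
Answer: -5801950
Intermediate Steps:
(5*(-22))*52745 = -110*52745 = -5801950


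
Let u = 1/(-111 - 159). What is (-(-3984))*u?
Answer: -664/45 ≈ -14.756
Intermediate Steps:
u = -1/270 (u = 1/(-270) = -1/270 ≈ -0.0037037)
(-(-3984))*u = -(-3984)*(-1/270) = -166*(-24)*(-1/270) = 3984*(-1/270) = -664/45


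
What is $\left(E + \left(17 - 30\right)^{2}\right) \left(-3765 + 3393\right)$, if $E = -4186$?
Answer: $1494324$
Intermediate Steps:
$\left(E + \left(17 - 30\right)^{2}\right) \left(-3765 + 3393\right) = \left(-4186 + \left(17 - 30\right)^{2}\right) \left(-3765 + 3393\right) = \left(-4186 + \left(-13\right)^{2}\right) \left(-372\right) = \left(-4186 + 169\right) \left(-372\right) = \left(-4017\right) \left(-372\right) = 1494324$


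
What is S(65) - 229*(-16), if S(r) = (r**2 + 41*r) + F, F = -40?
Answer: 10514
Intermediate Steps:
S(r) = -40 + r**2 + 41*r (S(r) = (r**2 + 41*r) - 40 = -40 + r**2 + 41*r)
S(65) - 229*(-16) = (-40 + 65**2 + 41*65) - 229*(-16) = (-40 + 4225 + 2665) - 1*(-3664) = 6850 + 3664 = 10514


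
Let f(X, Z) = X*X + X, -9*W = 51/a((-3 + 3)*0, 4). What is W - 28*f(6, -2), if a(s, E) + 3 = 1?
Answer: -7039/6 ≈ -1173.2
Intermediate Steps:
a(s, E) = -2 (a(s, E) = -3 + 1 = -2)
W = 17/6 (W = -17/(3*(-2)) = -17*(-1)/(3*2) = -⅑*(-51/2) = 17/6 ≈ 2.8333)
f(X, Z) = X + X² (f(X, Z) = X² + X = X + X²)
W - 28*f(6, -2) = 17/6 - 168*(1 + 6) = 17/6 - 168*7 = 17/6 - 28*42 = 17/6 - 1176 = -7039/6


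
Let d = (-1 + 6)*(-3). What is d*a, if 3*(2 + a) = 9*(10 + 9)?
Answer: -825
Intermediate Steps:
a = 55 (a = -2 + (9*(10 + 9))/3 = -2 + (9*19)/3 = -2 + (1/3)*171 = -2 + 57 = 55)
d = -15 (d = 5*(-3) = -15)
d*a = -15*55 = -825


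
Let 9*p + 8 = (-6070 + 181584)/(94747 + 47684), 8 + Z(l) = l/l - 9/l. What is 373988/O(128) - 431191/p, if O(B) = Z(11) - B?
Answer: 410910063234727/720058698 ≈ 5.7066e+5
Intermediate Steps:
Z(l) = -7 - 9/l (Z(l) = -8 + (l/l - 9/l) = -8 + (1 - 9/l) = -7 - 9/l)
O(B) = -86/11 - B (O(B) = (-7 - 9/11) - B = -86/11 - B)
p = -963934/1281879 (p = -8/9 + ((-6070 + 181584)/(94747 + 47684))/9 = -8/9 + (175514/142431)/9 = -8/9 + (175514*(1/142431))/9 = -8/9 + (⅑)*(175514/142431) = -8/9 + 175514/1281879 = -963934/1281879 ≈ -0.75197)
373988/O(128) - 431191/p = 373988/(-86/11 - 1*128) - 431191/(-963934/1281879) = 373988/(-86/11 - 128) - 431191*(-1281879/963934) = 373988/(-1494/11) + 552734687889/963934 = 373988*(-11/1494) + 552734687889/963934 = -2056934/747 + 552734687889/963934 = 410910063234727/720058698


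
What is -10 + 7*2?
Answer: 4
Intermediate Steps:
-10 + 7*2 = -10 + 14 = 4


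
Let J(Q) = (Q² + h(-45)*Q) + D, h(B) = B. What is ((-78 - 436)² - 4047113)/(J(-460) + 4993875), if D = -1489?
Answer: -3782917/5224686 ≈ -0.72405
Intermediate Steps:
J(Q) = -1489 + Q² - 45*Q (J(Q) = (Q² - 45*Q) - 1489 = -1489 + Q² - 45*Q)
((-78 - 436)² - 4047113)/(J(-460) + 4993875) = ((-78 - 436)² - 4047113)/((-1489 + (-460)² - 45*(-460)) + 4993875) = ((-514)² - 4047113)/((-1489 + 211600 + 20700) + 4993875) = (264196 - 4047113)/(230811 + 4993875) = -3782917/5224686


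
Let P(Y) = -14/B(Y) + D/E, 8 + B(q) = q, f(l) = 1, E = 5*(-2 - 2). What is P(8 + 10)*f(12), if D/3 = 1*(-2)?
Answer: -11/10 ≈ -1.1000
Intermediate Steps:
E = -20 (E = 5*(-4) = -20)
D = -6 (D = 3*(1*(-2)) = 3*(-2) = -6)
B(q) = -8 + q
P(Y) = 3/10 - 14/(-8 + Y) (P(Y) = -14/(-8 + Y) - 6/(-20) = -14/(-8 + Y) - 6*(-1/20) = -14/(-8 + Y) + 3/10 = 3/10 - 14/(-8 + Y))
P(8 + 10)*f(12) = ((-164 + 3*(8 + 10))/(10*(-8 + (8 + 10))))*1 = ((-164 + 3*18)/(10*(-8 + 18)))*1 = ((⅒)*(-164 + 54)/10)*1 = ((⅒)*(⅒)*(-110))*1 = -11/10*1 = -11/10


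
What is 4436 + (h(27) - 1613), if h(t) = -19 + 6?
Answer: 2810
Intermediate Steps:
h(t) = -13
4436 + (h(27) - 1613) = 4436 + (-13 - 1613) = 4436 - 1626 = 2810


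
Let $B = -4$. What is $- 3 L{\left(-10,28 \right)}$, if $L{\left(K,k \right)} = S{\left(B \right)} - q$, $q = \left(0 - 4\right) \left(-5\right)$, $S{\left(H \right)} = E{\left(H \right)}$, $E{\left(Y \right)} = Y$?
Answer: $72$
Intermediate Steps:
$S{\left(H \right)} = H$
$q = 20$ ($q = \left(-4\right) \left(-5\right) = 20$)
$L{\left(K,k \right)} = -24$ ($L{\left(K,k \right)} = -4 - 20 = -24$)
$- 3 L{\left(-10,28 \right)} = \left(-3\right) \left(-24\right) = 72$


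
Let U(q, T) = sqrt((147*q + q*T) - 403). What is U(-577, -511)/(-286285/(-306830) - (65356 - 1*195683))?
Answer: 306830*sqrt(8385)/7997703939 ≈ 0.0035130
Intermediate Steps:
U(q, T) = sqrt(-403 + 147*q + T*q) (U(q, T) = sqrt((147*q + T*q) - 403) = sqrt(-403 + 147*q + T*q))
U(-577, -511)/(-286285/(-306830) - (65356 - 1*195683)) = sqrt(-403 + 147*(-577) - 511*(-577))/(-286285/(-306830) - (65356 - 1*195683)) = sqrt(-403 - 84819 + 294847)/(-286285*(-1/306830) - (65356 - 195683)) = sqrt(209625)/(57257/61366 - 1*(-130327)) = (5*sqrt(8385))/(57257/61366 + 130327) = (5*sqrt(8385))/(7997703939/61366) = (5*sqrt(8385))*(61366/7997703939) = 306830*sqrt(8385)/7997703939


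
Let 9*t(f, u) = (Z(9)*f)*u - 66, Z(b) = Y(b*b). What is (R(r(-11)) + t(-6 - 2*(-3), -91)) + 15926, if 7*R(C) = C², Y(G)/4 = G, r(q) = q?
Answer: 334655/21 ≈ 15936.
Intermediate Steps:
Y(G) = 4*G
Z(b) = 4*b² (Z(b) = 4*(b*b) = 4*b²)
t(f, u) = -22/3 + 36*f*u (t(f, u) = (((4*9²)*f)*u - 66)/9 = (((4*81)*f)*u - 66)/9 = ((324*f)*u - 66)/9 = (324*f*u - 66)/9 = (-66 + 324*f*u)/9 = -22/3 + 36*f*u)
R(C) = C²/7
(R(r(-11)) + t(-6 - 2*(-3), -91)) + 15926 = ((⅐)*(-11)² + (-22/3 + 36*(-6 - 2*(-3))*(-91))) + 15926 = ((⅐)*121 + (-22/3 + 36*(-6 + 6)*(-91))) + 15926 = (121/7 + (-22/3 + 36*0*(-91))) + 15926 = (121/7 + (-22/3 + 0)) + 15926 = (121/7 - 22/3) + 15926 = 209/21 + 15926 = 334655/21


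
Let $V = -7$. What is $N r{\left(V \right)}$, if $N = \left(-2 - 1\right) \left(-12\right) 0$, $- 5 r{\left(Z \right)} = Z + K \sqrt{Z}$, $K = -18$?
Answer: $0$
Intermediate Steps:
$r{\left(Z \right)} = - \frac{Z}{5} + \frac{18 \sqrt{Z}}{5}$ ($r{\left(Z \right)} = - \frac{Z - 18 \sqrt{Z}}{5} = - \frac{Z}{5} + \frac{18 \sqrt{Z}}{5}$)
$N = 0$ ($N = \left(-2 - 1\right) \left(-12\right) 0 = \left(-3\right) \left(-12\right) 0 = 36 \cdot 0 = 0$)
$N r{\left(V \right)} = 0 \left(\left(- \frac{1}{5}\right) \left(-7\right) + \frac{18 \sqrt{-7}}{5}\right) = 0 \left(\frac{7}{5} + \frac{18 i \sqrt{7}}{5}\right) = 0$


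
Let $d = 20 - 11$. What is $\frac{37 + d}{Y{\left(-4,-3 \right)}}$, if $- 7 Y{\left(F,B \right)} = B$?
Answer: $\frac{322}{3} \approx 107.33$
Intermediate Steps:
$Y{\left(F,B \right)} = - \frac{B}{7}$
$d = 9$
$\frac{37 + d}{Y{\left(-4,-3 \right)}} = \frac{37 + 9}{\left(- \frac{1}{7}\right) \left(-3\right)} = \frac{1}{\frac{3}{7}} \cdot 46 = \frac{7}{3} \cdot 46 = \frac{322}{3}$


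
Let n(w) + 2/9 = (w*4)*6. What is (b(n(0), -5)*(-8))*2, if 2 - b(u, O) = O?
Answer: -112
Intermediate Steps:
n(w) = -2/9 + 24*w (n(w) = -2/9 + (w*4)*6 = -2/9 + (4*w)*6 = -2/9 + 24*w)
b(u, O) = 2 - O
(b(n(0), -5)*(-8))*2 = ((2 - 1*(-5))*(-8))*2 = ((2 + 5)*(-8))*2 = (7*(-8))*2 = -56*2 = -112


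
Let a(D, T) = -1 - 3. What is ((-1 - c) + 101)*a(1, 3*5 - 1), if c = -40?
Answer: -560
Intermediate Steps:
a(D, T) = -4
((-1 - c) + 101)*a(1, 3*5 - 1) = ((-1 - 1*(-40)) + 101)*(-4) = ((-1 + 40) + 101)*(-4) = (39 + 101)*(-4) = 140*(-4) = -560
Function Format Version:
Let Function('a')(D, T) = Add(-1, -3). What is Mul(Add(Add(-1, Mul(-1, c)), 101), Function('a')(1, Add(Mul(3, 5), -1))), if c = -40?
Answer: -560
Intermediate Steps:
Function('a')(D, T) = -4
Mul(Add(Add(-1, Mul(-1, c)), 101), Function('a')(1, Add(Mul(3, 5), -1))) = Mul(Add(Add(-1, Mul(-1, -40)), 101), -4) = Mul(Add(Add(-1, 40), 101), -4) = Mul(Add(39, 101), -4) = Mul(140, -4) = -560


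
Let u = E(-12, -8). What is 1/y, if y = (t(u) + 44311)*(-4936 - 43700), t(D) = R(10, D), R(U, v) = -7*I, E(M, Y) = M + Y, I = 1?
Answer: -1/2154769344 ≈ -4.6409e-10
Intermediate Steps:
R(U, v) = -7 (R(U, v) = -7*1 = -7)
u = -20 (u = -12 - 8 = -20)
t(D) = -7
y = -2154769344 (y = (-7 + 44311)*(-4936 - 43700) = 44304*(-48636) = -2154769344)
1/y = 1/(-2154769344) = -1/2154769344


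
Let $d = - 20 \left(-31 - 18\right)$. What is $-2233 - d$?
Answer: $-3213$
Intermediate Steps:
$d = 980$ ($d = \left(-20\right) \left(-49\right) = 980$)
$-2233 - d = -2233 - 980 = -3213$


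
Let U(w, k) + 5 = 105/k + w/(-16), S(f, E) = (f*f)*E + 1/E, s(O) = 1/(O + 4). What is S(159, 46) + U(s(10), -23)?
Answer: 5991345561/5152 ≈ 1.1629e+6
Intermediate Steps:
s(O) = 1/(4 + O)
S(f, E) = 1/E + E*f**2 (S(f, E) = f**2*E + 1/E = E*f**2 + 1/E = 1/E + E*f**2)
U(w, k) = -5 + 105/k - w/16 (U(w, k) = -5 + (105/k + w/(-16)) = -5 + (105/k + w*(-1/16)) = -5 + (105/k - w/16) = -5 + 105/k - w/16)
S(159, 46) + U(s(10), -23) = (1/46 + 46*159**2) + (-5 + 105/(-23) - 1/(16*(4 + 10))) = (1/46 + 46*25281) + (-5 + 105*(-1/23) - 1/16/14) = (1/46 + 1162926) + (-5 - 105/23 - 1/16*1/14) = 53494597/46 + (-5 - 105/23 - 1/224) = 53494597/46 - 49303/5152 = 5991345561/5152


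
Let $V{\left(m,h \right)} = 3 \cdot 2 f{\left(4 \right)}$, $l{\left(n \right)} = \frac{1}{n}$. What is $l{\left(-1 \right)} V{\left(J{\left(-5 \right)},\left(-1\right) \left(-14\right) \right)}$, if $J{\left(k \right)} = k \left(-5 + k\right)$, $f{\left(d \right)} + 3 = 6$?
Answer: $-18$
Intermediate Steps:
$f{\left(d \right)} = 3$ ($f{\left(d \right)} = -3 + 6 = 3$)
$V{\left(m,h \right)} = 18$ ($V{\left(m,h \right)} = 3 \cdot 2 \cdot 3 = 6 \cdot 3 = 18$)
$l{\left(-1 \right)} V{\left(J{\left(-5 \right)},\left(-1\right) \left(-14\right) \right)} = \frac{1}{-1} \cdot 18 = \left(-1\right) 18 = -18$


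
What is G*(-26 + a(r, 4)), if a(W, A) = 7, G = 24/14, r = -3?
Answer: -228/7 ≈ -32.571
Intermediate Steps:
G = 12/7 (G = 24*(1/14) = 12/7 ≈ 1.7143)
G*(-26 + a(r, 4)) = 12*(-26 + 7)/7 = (12/7)*(-19) = -228/7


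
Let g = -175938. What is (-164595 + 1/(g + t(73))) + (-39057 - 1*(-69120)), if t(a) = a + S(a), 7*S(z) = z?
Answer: -165606470431/1230982 ≈ -1.3453e+5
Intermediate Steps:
S(z) = z/7
t(a) = 8*a/7 (t(a) = a + a/7 = 8*a/7)
(-164595 + 1/(g + t(73))) + (-39057 - 1*(-69120)) = (-164595 + 1/(-175938 + (8/7)*73)) + (-39057 - 1*(-69120)) = (-164595 + 1/(-175938 + 584/7)) + (-39057 + 69120) = (-164595 + 1/(-1230982/7)) + 30063 = (-164595 - 7/1230982) + 30063 = -202613482297/1230982 + 30063 = -165606470431/1230982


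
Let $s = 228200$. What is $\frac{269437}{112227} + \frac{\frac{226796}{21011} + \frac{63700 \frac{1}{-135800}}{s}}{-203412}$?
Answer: $\frac{2427554578500098048087}{1011157300243767547200} \approx 2.4008$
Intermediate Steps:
$\frac{269437}{112227} + \frac{\frac{226796}{21011} + \frac{63700 \frac{1}{-135800}}{s}}{-203412} = \frac{269437}{112227} + \frac{\frac{226796}{21011} + \frac{63700 \frac{1}{-135800}}{228200}}{-203412} = 269437 \cdot \frac{1}{112227} + \left(226796 \cdot \frac{1}{21011} + 63700 \left(- \frac{1}{135800}\right) \frac{1}{228200}\right) \left(- \frac{1}{203412}\right) = \frac{269437}{112227} + \left(\frac{226796}{21011} - \frac{13}{6324400}\right) \left(- \frac{1}{203412}\right) = \frac{269437}{112227} + \frac{1434348349257}{132881968400} \left(- \frac{1}{203412}\right) = \frac{269437}{112227} - \frac{478116116419}{9009928985393600} = \frac{2427554578500098048087}{1011157300243767547200}$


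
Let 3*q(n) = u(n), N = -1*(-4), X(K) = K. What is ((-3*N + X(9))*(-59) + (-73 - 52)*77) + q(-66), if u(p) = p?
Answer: -9470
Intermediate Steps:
N = 4
q(n) = n/3
((-3*N + X(9))*(-59) + (-73 - 52)*77) + q(-66) = ((-3*4 + 9)*(-59) + (-73 - 52)*77) + (⅓)*(-66) = ((-12 + 9)*(-59) - 125*77) - 22 = (-3*(-59) - 9625) - 22 = (177 - 9625) - 22 = -9448 - 22 = -9470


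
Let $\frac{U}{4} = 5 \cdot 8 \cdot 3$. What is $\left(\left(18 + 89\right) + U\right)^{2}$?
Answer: $344569$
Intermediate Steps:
$U = 480$ ($U = 4 \cdot 5 \cdot 8 \cdot 3 = 4 \cdot 40 \cdot 3 = 4 \cdot 120 = 480$)
$\left(\left(18 + 89\right) + U\right)^{2} = \left(\left(18 + 89\right) + 480\right)^{2} = \left(107 + 480\right)^{2} = 587^{2} = 344569$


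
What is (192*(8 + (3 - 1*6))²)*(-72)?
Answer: -345600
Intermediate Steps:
(192*(8 + (3 - 1*6))²)*(-72) = (192*(8 + (3 - 6))²)*(-72) = (192*(8 - 3)²)*(-72) = (192*5²)*(-72) = (192*25)*(-72) = 4800*(-72) = -345600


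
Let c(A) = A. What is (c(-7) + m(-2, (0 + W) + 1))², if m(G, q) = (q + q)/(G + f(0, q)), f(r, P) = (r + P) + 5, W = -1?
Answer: 49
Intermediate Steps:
f(r, P) = 5 + P + r (f(r, P) = (P + r) + 5 = 5 + P + r)
m(G, q) = 2*q/(5 + G + q) (m(G, q) = (q + q)/(G + (5 + q + 0)) = (2*q)/(G + (5 + q)) = (2*q)/(5 + G + q) = 2*q/(5 + G + q))
(c(-7) + m(-2, (0 + W) + 1))² = (-7 + 2*((0 - 1) + 1)/(5 - 2 + ((0 - 1) + 1)))² = (-7 + 2*(-1 + 1)/(5 - 2 + (-1 + 1)))² = (-7 + 2*0/(5 - 2 + 0))² = (-7 + 2*0/3)² = (-7 + 2*0*(⅓))² = (-7 + 0)² = (-7)² = 49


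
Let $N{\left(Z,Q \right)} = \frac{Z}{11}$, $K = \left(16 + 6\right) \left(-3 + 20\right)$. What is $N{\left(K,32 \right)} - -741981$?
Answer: $742015$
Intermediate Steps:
$K = 374$ ($K = 22 \cdot 17 = 374$)
$N{\left(Z,Q \right)} = \frac{Z}{11}$ ($N{\left(Z,Q \right)} = Z \frac{1}{11} = \frac{Z}{11}$)
$N{\left(K,32 \right)} - -741981 = \frac{1}{11} \cdot 374 - -741981 = 34 + 741981 = 742015$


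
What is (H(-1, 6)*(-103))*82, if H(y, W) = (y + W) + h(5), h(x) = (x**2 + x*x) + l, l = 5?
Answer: -506760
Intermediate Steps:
h(x) = 5 + 2*x**2 (h(x) = (x**2 + x*x) + 5 = (x**2 + x**2) + 5 = 2*x**2 + 5 = 5 + 2*x**2)
H(y, W) = 55 + W + y (H(y, W) = (y + W) + (5 + 2*5**2) = (W + y) + (5 + 2*25) = (W + y) + (5 + 50) = (W + y) + 55 = 55 + W + y)
(H(-1, 6)*(-103))*82 = ((55 + 6 - 1)*(-103))*82 = (60*(-103))*82 = -6180*82 = -506760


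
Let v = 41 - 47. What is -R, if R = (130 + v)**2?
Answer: -15376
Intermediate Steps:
v = -6
R = 15376 (R = (130 - 6)**2 = 124**2 = 15376)
-R = -1*15376 = -15376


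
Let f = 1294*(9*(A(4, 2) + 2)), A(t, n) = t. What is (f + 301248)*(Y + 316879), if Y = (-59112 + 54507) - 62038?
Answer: 92868585264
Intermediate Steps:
Y = -66643 (Y = -4605 - 62038 = -66643)
f = 69876 (f = 1294*(9*(4 + 2)) = 1294*(9*6) = 1294*54 = 69876)
(f + 301248)*(Y + 316879) = (69876 + 301248)*(-66643 + 316879) = 371124*250236 = 92868585264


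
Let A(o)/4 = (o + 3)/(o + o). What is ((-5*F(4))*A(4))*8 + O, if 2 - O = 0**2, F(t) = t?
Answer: -558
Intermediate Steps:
O = 2 (O = 2 - 1*0**2 = 2 - 1*0 = 2 + 0 = 2)
A(o) = 2*(3 + o)/o (A(o) = 4*((o + 3)/(o + o)) = 4*((3 + o)/((2*o))) = 4*((3 + o)*(1/(2*o))) = 4*((3 + o)/(2*o)) = 2*(3 + o)/o)
((-5*F(4))*A(4))*8 + O = ((-5*4)*(2 + 6/4))*8 + 2 = -20*(2 + 6*(1/4))*8 + 2 = -20*(2 + 3/2)*8 + 2 = -20*7/2*8 + 2 = -70*8 + 2 = -560 + 2 = -558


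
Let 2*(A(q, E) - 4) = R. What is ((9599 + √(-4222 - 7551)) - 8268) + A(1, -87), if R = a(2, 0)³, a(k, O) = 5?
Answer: 2795/2 + I*√11773 ≈ 1397.5 + 108.5*I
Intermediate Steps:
R = 125 (R = 5³ = 125)
A(q, E) = 133/2 (A(q, E) = 4 + (½)*125 = 4 + 125/2 = 133/2)
((9599 + √(-4222 - 7551)) - 8268) + A(1, -87) = ((9599 + √(-4222 - 7551)) - 8268) + 133/2 = ((9599 + √(-11773)) - 8268) + 133/2 = ((9599 + I*√11773) - 8268) + 133/2 = (1331 + I*√11773) + 133/2 = 2795/2 + I*√11773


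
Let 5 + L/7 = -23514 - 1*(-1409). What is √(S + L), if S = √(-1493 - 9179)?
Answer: √(-154770 + 4*I*√667) ≈ 0.131 + 393.41*I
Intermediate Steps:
L = -154770 (L = -35 + 7*(-23514 - 1*(-1409)) = -35 + 7*(-23514 + 1409) = -35 + 7*(-22105) = -35 - 154735 = -154770)
S = 4*I*√667 (S = √(-10672) = 4*I*√667 ≈ 103.31*I)
√(S + L) = √(4*I*√667 - 154770) = √(-154770 + 4*I*√667)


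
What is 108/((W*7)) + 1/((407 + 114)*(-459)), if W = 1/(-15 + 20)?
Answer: 129135053/1673973 ≈ 77.143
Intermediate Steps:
W = ⅕ (W = 1/5 = ⅕ ≈ 0.20000)
108/((W*7)) + 1/((407 + 114)*(-459)) = 108/(((⅕)*7)) + 1/((407 + 114)*(-459)) = 108/(7/5) - 1/459/521 = 108*(5/7) + (1/521)*(-1/459) = 540/7 - 1/239139 = 129135053/1673973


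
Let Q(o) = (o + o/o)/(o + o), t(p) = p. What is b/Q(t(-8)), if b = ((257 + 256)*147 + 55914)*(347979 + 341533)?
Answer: 1448802614400/7 ≈ 2.0697e+11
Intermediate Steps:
Q(o) = (1 + o)/(2*o) (Q(o) = (o + 1)/((2*o)) = (1 + o)*(1/(2*o)) = (1 + o)/(2*o))
b = 90550163400 (b = (513*147 + 55914)*689512 = (75411 + 55914)*689512 = 131325*689512 = 90550163400)
b/Q(t(-8)) = 90550163400/(((½)*(1 - 8)/(-8))) = 90550163400/(((½)*(-⅛)*(-7))) = 90550163400/(7/16) = 90550163400*(16/7) = 1448802614400/7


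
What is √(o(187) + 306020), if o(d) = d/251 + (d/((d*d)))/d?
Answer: √674188785556334/46937 ≈ 553.19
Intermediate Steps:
o(d) = d⁻² + d/251 (o(d) = d*(1/251) + (d/(d²))/d = d/251 + (d/d²)/d = d/251 + 1/(d*d) = d/251 + d⁻² = d⁻² + d/251)
√(o(187) + 306020) = √((187⁻² + (1/251)*187) + 306020) = √((1/34969 + 187/251) + 306020) = √(6539454/8777219 + 306020) = √(2686011097834/8777219) = √674188785556334/46937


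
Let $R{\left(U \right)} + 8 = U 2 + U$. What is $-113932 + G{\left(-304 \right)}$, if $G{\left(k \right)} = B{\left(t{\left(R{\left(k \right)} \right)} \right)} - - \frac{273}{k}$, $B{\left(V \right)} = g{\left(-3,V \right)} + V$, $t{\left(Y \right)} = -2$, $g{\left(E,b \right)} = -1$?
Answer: $- \frac{34636513}{304} \approx -1.1394 \cdot 10^{5}$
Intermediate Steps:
$R{\left(U \right)} = -8 + 3 U$ ($R{\left(U \right)} = -8 + \left(U 2 + U\right) = -8 + \left(2 U + U\right) = -8 + 3 U$)
$B{\left(V \right)} = -1 + V$
$G{\left(k \right)} = -3 + \frac{273}{k}$ ($G{\left(k \right)} = \left(-1 - 2\right) - - \frac{273}{k} = -3 + \frac{273}{k}$)
$-113932 + G{\left(-304 \right)} = -113932 - \left(3 - \frac{273}{-304}\right) = -113932 + \left(-3 + 273 \left(- \frac{1}{304}\right)\right) = -113932 - \frac{1185}{304} = - \frac{34636513}{304}$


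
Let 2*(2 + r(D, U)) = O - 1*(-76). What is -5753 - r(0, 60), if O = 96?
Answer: -5837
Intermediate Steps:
r(D, U) = 84 (r(D, U) = -2 + (96 - 1*(-76))/2 = -2 + (96 + 76)/2 = -2 + (½)*172 = -2 + 86 = 84)
-5753 - r(0, 60) = -5753 - 1*84 = -5753 - 84 = -5837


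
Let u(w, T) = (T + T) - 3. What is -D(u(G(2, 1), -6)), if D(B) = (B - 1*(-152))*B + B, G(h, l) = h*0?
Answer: 2070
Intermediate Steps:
G(h, l) = 0
u(w, T) = -3 + 2*T (u(w, T) = 2*T - 3 = -3 + 2*T)
D(B) = B + B*(152 + B) (D(B) = (B + 152)*B + B = (152 + B)*B + B = B*(152 + B) + B = B + B*(152 + B))
-D(u(G(2, 1), -6)) = -(-3 + 2*(-6))*(153 + (-3 + 2*(-6))) = -(-3 - 12)*(153 + (-3 - 12)) = -(-15)*(153 - 15) = -(-15)*138 = -1*(-2070) = 2070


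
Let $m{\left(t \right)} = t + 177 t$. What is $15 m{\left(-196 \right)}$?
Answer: $-523320$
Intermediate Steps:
$m{\left(t \right)} = 178 t$
$15 m{\left(-196 \right)} = 15 \cdot 178 \left(-196\right) = 15 \left(-34888\right) = -523320$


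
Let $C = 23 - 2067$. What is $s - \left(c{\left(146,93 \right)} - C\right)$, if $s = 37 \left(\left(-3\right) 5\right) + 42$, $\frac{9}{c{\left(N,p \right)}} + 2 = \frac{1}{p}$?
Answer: $- \frac{472208}{185} \approx -2552.5$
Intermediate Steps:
$c{\left(N,p \right)} = \frac{9}{-2 + \frac{1}{p}}$
$C = -2044$ ($C = 23 - 2067 = -2044$)
$s = -513$ ($s = 37 \left(-15\right) + 42 = -555 + 42 = -513$)
$s - \left(c{\left(146,93 \right)} - C\right) = -513 - \left(\left(-9\right) 93 \frac{1}{-1 + 2 \cdot 93} - -2044\right) = -513 - \left(\left(-9\right) 93 \frac{1}{-1 + 186} + 2044\right) = -513 - \left(\left(-9\right) 93 \cdot \frac{1}{185} + 2044\right) = -513 - \left(- \frac{837}{185} + 2044\right) = -513 - \frac{377303}{185} = - \frac{472208}{185}$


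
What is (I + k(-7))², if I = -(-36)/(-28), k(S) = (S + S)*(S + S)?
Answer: 1857769/49 ≈ 37914.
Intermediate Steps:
k(S) = 4*S² (k(S) = (2*S)*(2*S) = 4*S²)
I = -9/7 (I = -(-36)*(-1)/28 = -1*9/7 = -9/7 ≈ -1.2857)
(I + k(-7))² = (-9/7 + 4*(-7)²)² = (-9/7 + 4*49)² = (-9/7 + 196)² = (1363/7)² = 1857769/49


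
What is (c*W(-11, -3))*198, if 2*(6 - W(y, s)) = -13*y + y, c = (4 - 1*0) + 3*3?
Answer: -154440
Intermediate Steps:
c = 13 (c = (4 + 0) + 9 = 4 + 9 = 13)
W(y, s) = 6 + 6*y (W(y, s) = 6 - (-13*y + y)/2 = 6 - (-6)*y = 6 + 6*y)
(c*W(-11, -3))*198 = (13*(6 + 6*(-11)))*198 = (13*(6 - 66))*198 = (13*(-60))*198 = -780*198 = -154440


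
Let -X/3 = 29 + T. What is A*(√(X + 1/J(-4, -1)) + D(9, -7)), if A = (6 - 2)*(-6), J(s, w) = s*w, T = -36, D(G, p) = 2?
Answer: -48 - 12*√85 ≈ -158.63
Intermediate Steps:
A = -24 (A = 4*(-6) = -24)
X = 21 (X = -3*(29 - 36) = -3*(-7) = 21)
A*(√(X + 1/J(-4, -1)) + D(9, -7)) = -24*(√(21 + 1/(-4*(-1))) + 2) = -24*(√(21 + 1/4) + 2) = -24*(√(21 + ¼) + 2) = -24*(√(85/4) + 2) = -24*(√85/2 + 2) = -24*(2 + √85/2) = -48 - 12*√85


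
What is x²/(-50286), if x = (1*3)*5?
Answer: -75/16762 ≈ -0.0044744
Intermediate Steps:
x = 15 (x = 3*5 = 15)
x²/(-50286) = 15²/(-50286) = 225*(-1/50286) = -75/16762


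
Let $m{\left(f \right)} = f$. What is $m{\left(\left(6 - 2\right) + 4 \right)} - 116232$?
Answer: $-116224$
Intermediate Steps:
$m{\left(\left(6 - 2\right) + 4 \right)} - 116232 = \left(\left(6 - 2\right) + 4\right) - 116232 = \left(4 + 4\right) - 116232 = 8 - 116232 = -116224$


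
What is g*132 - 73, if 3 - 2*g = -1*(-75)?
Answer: -4825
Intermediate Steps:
g = -36 (g = 3/2 - (-1)*(-75)/2 = 3/2 - ½*75 = 3/2 - 75/2 = -36)
g*132 - 73 = -36*132 - 73 = -4752 - 73 = -4825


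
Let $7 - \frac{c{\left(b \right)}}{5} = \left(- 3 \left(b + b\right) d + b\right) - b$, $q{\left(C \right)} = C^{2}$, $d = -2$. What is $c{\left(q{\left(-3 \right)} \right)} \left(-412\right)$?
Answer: $208060$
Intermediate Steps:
$c{\left(b \right)} = 35 - 60 b$ ($c{\left(b \right)} = 35 - 5 \left(\left(- 3 \left(b + b\right) \left(-2\right) + b\right) - b\right) = 35 - 5 \left(\left(- 3 \cdot 2 b \left(-2\right) + b\right) - b\right) = 35 - 5 \left(\left(- 6 b \left(-2\right) + b\right) - b\right) = 35 - 5 \left(\left(12 b + b\right) - b\right) = 35 - 5 \left(13 b - b\right) = 35 - 5 \cdot 12 b = 35 - 60 b$)
$c{\left(q{\left(-3 \right)} \right)} \left(-412\right) = \left(35 - 60 \left(-3\right)^{2}\right) \left(-412\right) = \left(35 - 540\right) \left(-412\right) = \left(-505\right) \left(-412\right) = 208060$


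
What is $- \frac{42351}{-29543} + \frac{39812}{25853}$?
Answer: $\frac{2271066319}{763775179} \approx 2.9735$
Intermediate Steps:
$- \frac{42351}{-29543} + \frac{39812}{25853} = \left(-42351\right) \left(- \frac{1}{29543}\right) + 39812 \cdot \frac{1}{25853} = \frac{42351}{29543} + \frac{39812}{25853} = \frac{2271066319}{763775179}$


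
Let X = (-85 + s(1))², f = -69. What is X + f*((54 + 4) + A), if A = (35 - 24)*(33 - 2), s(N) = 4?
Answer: -20970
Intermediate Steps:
A = 341 (A = 11*31 = 341)
X = 6561 (X = (-85 + 4)² = (-81)² = 6561)
X + f*((54 + 4) + A) = 6561 - 69*((54 + 4) + 341) = 6561 - 69*(58 + 341) = 6561 - 69*399 = 6561 - 27531 = -20970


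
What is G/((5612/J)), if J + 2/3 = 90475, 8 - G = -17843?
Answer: 210659651/732 ≈ 2.8779e+5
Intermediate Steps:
G = 17851 (G = 8 - 1*(-17843) = 8 + 17843 = 17851)
J = 271423/3 (J = -⅔ + 90475 = 271423/3 ≈ 90474.)
G/((5612/J)) = 17851/((5612/(271423/3))) = 17851/((5612*(3/271423))) = 17851/(732/11801) = 17851*(11801/732) = 210659651/732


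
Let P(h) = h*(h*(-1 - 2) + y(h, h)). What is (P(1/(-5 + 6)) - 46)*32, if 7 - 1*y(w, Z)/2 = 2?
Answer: -1248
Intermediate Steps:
y(w, Z) = 10 (y(w, Z) = 14 - 2*2 = 14 - 4 = 10)
P(h) = h*(10 - 3*h) (P(h) = h*(h*(-1 - 2) + 10) = h*(h*(-3) + 10) = h*(-3*h + 10) = h*(10 - 3*h))
(P(1/(-5 + 6)) - 46)*32 = ((10 - 3/(-5 + 6))/(-5 + 6) - 46)*32 = ((10 - 3/1)/1 - 46)*32 = (1*(10 - 3*1) - 46)*32 = (1*(10 - 3) - 46)*32 = (1*7 - 46)*32 = (7 - 46)*32 = -39*32 = -1248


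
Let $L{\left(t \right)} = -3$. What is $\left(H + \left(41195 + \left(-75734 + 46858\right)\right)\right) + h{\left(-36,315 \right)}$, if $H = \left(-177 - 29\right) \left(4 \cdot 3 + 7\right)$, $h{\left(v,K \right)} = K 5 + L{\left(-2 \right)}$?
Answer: $9977$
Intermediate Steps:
$h{\left(v,K \right)} = -3 + 5 K$ ($h{\left(v,K \right)} = K 5 - 3 = 5 K - 3 = -3 + 5 K$)
$H = -3914$ ($H = - 206 \left(12 + 7\right) = \left(-206\right) 19 = -3914$)
$\left(H + \left(41195 + \left(-75734 + 46858\right)\right)\right) + h{\left(-36,315 \right)} = \left(-3914 + \left(41195 + \left(-75734 + 46858\right)\right)\right) + \left(-3 + 5 \cdot 315\right) = \left(-3914 + \left(41195 - 28876\right)\right) + \left(-3 + 1575\right) = \left(-3914 + 12319\right) + 1572 = 8405 + 1572 = 9977$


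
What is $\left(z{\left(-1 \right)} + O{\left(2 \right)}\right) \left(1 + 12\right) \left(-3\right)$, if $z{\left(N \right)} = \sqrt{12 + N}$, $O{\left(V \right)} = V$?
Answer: $-78 - 39 \sqrt{11} \approx -207.35$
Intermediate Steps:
$\left(z{\left(-1 \right)} + O{\left(2 \right)}\right) \left(1 + 12\right) \left(-3\right) = \left(\sqrt{12 - 1} + 2\right) \left(1 + 12\right) \left(-3\right) = \left(\sqrt{11} + 2\right) 13 \left(-3\right) = \left(2 + \sqrt{11}\right) \left(-39\right) = -78 - 39 \sqrt{11}$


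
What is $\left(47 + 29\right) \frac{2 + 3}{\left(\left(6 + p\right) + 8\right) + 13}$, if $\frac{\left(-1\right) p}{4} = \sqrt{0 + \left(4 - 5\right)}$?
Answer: $\frac{2052}{149} + \frac{304 i}{149} \approx 13.772 + 2.0403 i$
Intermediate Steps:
$p = - 4 i$ ($p = - 4 \sqrt{0 + \left(4 - 5\right)} = - 4 \sqrt{0 - 1} = - 4 \sqrt{-1} = - 4 i \approx - 4.0 i$)
$\left(47 + 29\right) \frac{2 + 3}{\left(\left(6 + p\right) + 8\right) + 13} = \left(47 + 29\right) \frac{2 + 3}{\left(\left(6 - 4 i\right) + 8\right) + 13} = 76 \frac{5}{\left(14 - 4 i\right) + 13} = 76 \frac{5}{27 - 4 i} = 76 \cdot 5 \frac{27 + 4 i}{745} = 76 \frac{27 + 4 i}{149} = \frac{76 \left(27 + 4 i\right)}{149}$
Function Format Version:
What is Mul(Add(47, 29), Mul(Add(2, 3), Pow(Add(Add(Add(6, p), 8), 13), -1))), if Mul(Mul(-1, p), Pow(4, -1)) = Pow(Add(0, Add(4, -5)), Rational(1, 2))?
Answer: Add(Rational(2052, 149), Mul(Rational(304, 149), I)) ≈ Add(13.772, Mul(2.0403, I))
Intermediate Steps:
p = Mul(-4, I) (p = Mul(-4, Pow(Add(0, Add(4, -5)), Rational(1, 2))) = Mul(-4, Pow(Add(0, -1), Rational(1, 2))) = Mul(-4, Pow(-1, Rational(1, 2))) = Mul(-4, I) ≈ Mul(-4.0000, I))
Mul(Add(47, 29), Mul(Add(2, 3), Pow(Add(Add(Add(6, p), 8), 13), -1))) = Mul(Add(47, 29), Mul(Add(2, 3), Pow(Add(Add(Add(6, Mul(-4, I)), 8), 13), -1))) = Mul(76, Mul(5, Pow(Add(Add(14, Mul(-4, I)), 13), -1))) = Mul(76, Mul(5, Pow(Add(27, Mul(-4, I)), -1))) = Mul(76, Mul(5, Mul(Rational(1, 745), Add(27, Mul(4, I))))) = Mul(76, Mul(Rational(1, 149), Add(27, Mul(4, I)))) = Mul(Rational(76, 149), Add(27, Mul(4, I)))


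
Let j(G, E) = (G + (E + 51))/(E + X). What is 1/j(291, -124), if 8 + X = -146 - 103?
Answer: -381/218 ≈ -1.7477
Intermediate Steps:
X = -257 (X = -8 + (-146 - 103) = -8 - 249 = -257)
j(G, E) = (51 + E + G)/(-257 + E) (j(G, E) = (G + (E + 51))/(E - 257) = (G + (51 + E))/(-257 + E) = (51 + E + G)/(-257 + E))
1/j(291, -124) = 1/((51 - 124 + 291)/(-257 - 124)) = 1/(218/(-381)) = 1/(-1/381*218) = 1/(-218/381) = -381/218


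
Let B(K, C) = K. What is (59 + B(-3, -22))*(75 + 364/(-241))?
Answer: 991816/241 ≈ 4115.4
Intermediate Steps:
(59 + B(-3, -22))*(75 + 364/(-241)) = (59 - 3)*(75 + 364/(-241)) = 56*(75 + 364*(-1/241)) = 56*(75 - 364/241) = 56*(17711/241) = 991816/241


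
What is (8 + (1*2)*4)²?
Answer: 256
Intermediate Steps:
(8 + (1*2)*4)² = (8 + 2*4)² = (8 + 8)² = 16² = 256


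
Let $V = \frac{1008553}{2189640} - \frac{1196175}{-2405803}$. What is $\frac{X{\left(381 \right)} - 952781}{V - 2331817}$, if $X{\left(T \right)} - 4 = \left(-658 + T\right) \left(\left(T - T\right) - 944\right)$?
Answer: $\frac{3641601560792705880}{12283639604758971581} \approx 0.29646$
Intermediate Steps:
$V = \frac{5045572460059}{5267842480920}$ ($V = 1008553 \cdot \frac{1}{2189640} - - \frac{1196175}{2405803} = \frac{1008553}{2189640} + \frac{1196175}{2405803} = \frac{5045572460059}{5267842480920} \approx 0.95781$)
$X{\left(T \right)} = 621156 - 944 T$ ($X{\left(T \right)} = 4 + \left(-658 + T\right) \left(\left(T - T\right) - 944\right) = 4 + \left(-658 + T\right) \left(0 - 944\right) = 4 + \left(-658 + T\right) \left(-944\right) = 4 - \left(-621152 + 944 T\right) = 621156 - 944 T$)
$\frac{X{\left(381 \right)} - 952781}{V - 2331817} = \frac{\left(621156 - 359664\right) - 952781}{\frac{5045572460059}{5267842480920} - 2331817} = \frac{\left(621156 - 359664\right) + \left(-1947088 + 994307\right)}{- \frac{12283639604758971581}{5267842480920}} = \left(261492 - 952781\right) \left(- \frac{5267842480920}{12283639604758971581}\right) = \left(-691289\right) \left(- \frac{5267842480920}{12283639604758971581}\right) = \frac{3641601560792705880}{12283639604758971581}$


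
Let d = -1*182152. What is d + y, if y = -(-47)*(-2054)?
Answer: -278690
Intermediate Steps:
y = -96538 (y = -47*2054 = -96538)
d = -182152
d + y = -182152 - 96538 = -278690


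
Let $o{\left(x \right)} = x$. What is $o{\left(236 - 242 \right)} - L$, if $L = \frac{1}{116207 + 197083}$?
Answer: $- \frac{1879741}{313290} \approx -6.0$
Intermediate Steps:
$L = \frac{1}{313290} \approx 3.1919 \cdot 10^{-6}$
$o{\left(236 - 242 \right)} - L = \left(236 - 242\right) - \frac{1}{313290} = -6 - \frac{1}{313290} = - \frac{1879741}{313290}$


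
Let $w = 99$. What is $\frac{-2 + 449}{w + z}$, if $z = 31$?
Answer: $\frac{447}{130} \approx 3.4385$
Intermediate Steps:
$\frac{-2 + 449}{w + z} = \frac{-2 + 449}{99 + 31} = \frac{447}{130}$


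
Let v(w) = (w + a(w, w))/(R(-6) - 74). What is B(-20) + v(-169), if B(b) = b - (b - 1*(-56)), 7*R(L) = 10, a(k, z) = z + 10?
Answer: -6538/127 ≈ -51.480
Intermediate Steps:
a(k, z) = 10 + z
R(L) = 10/7 (R(L) = (⅐)*10 = 10/7)
v(w) = -35/254 - 7*w/254 (v(w) = (w + (10 + w))/(10/7 - 74) = (10 + 2*w)/(-508/7) = (10 + 2*w)*(-7/508) = -35/254 - 7*w/254)
B(b) = -56 (B(b) = b - (b + 56) = b - (56 + b) = b + (-56 - b) = -56)
B(-20) + v(-169) = -56 + (-35/254 - 7/254*(-169)) = -56 + (-35/254 + 1183/254) = -56 + 574/127 = -6538/127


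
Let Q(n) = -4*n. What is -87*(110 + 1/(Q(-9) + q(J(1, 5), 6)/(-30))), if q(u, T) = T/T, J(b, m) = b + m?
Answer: -10328640/1079 ≈ -9572.4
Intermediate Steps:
q(u, T) = 1
-87*(110 + 1/(Q(-9) + q(J(1, 5), 6)/(-30))) = -87*(110 + 1/(-4*(-9) + 1/(-30))) = -87*(110 + 1/(36 + 1*(-1/30))) = -87*(110 + 1/(36 - 1/30)) = -87*(110 + 1/(1079/30)) = -87*(110 + 30/1079) = -87*118720/1079 = -10328640/1079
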